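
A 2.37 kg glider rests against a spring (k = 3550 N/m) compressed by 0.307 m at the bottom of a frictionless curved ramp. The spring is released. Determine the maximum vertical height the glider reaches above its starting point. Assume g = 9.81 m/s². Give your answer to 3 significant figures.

Energy conservation from release to the highest point: ½kx² = mgh
h = kx²/(2mg) = (3550)(0.307)²/(2 × 2.37 × 9.81) = 7.195 m

h = 7.20 m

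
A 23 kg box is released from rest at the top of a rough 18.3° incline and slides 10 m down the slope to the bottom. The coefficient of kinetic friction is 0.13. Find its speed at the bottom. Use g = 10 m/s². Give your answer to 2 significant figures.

Energy: mgh = ½mv² + W_f, with h = L sinθ and W_f = μ_k (mg cosθ) L
mgh = mgL sinθ = (23)(10)(10)sin18.3° = 722.18 J
W_f = μ_k mg cosθ · L = (0.13)(23)(10)cos18.3°·10 = 283.9 J
½mv² = 722.18 − 283.9 = 438.30 J
v = √(2 × 438.30/23) = 6.174 m/s

v = 6.2 m/s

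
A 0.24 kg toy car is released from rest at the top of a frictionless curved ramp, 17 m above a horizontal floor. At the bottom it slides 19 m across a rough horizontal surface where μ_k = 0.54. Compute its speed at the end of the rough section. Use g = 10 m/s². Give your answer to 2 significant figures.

v = 12 m/s

Applying the work–energy principle:
mgh = ½mv² + μ_k m g d
W_f = μ_k mg d = (0.54)(0.24)(10)(19) = 24.62 J
½mv² = mgh − W_f = 40.800 − 24.62 = 16.176 J
v = √(2 × 16.176/0.24) = 11.61 m/s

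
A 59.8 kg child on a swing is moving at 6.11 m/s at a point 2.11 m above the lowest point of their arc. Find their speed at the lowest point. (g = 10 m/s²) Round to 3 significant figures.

v = 8.92 m/s

Energy conservation between the two points: ½mv₀² + mgh = ½mv²
v² = v₀² + 2gh = (6.11)² + 2(10)(2.11) = 79.532
v = √79.532 = 8.918 m/s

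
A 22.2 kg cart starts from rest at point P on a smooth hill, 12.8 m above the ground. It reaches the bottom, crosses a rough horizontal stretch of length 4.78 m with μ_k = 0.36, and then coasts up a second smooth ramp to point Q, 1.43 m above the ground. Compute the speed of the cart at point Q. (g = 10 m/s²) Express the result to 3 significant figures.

v = 13.9 m/s

Energy at P: mgh₁ = (22.2)(10)(12.8) = 2841.6 J
Friction loss: W_f = μ_k mg d = 382.0 J
At Q: ½mv² + mgh₂ = mgh₁ − W_f
½mv² = 2841.6 − 382.0 − 317.46 = 2142.1 J
v = √(2 × 2142.1/22.2) = 13.89 m/s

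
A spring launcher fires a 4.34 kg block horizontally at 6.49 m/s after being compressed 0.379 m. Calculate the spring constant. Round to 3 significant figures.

Spring PE at full compression equals KE at release: ½kx² = ½mv²
k = mv²/x² = (4.34)(6.49)²/(0.379)² = 1273 N/m

k = 1270 N/m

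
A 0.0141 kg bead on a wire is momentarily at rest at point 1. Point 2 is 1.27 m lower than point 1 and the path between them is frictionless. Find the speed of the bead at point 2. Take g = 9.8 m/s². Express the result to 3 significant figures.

Mechanical energy is conserved (no friction): mgh = ½mv²
v = √(2gh) = √(2 × 9.8 × 1.27) = √24.892 = 4.989 m/s

v = 4.99 m/s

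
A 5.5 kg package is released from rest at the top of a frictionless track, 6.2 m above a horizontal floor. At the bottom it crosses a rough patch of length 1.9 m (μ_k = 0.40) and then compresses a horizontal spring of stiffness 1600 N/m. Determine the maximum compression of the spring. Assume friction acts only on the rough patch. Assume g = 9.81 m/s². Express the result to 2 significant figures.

Initial energy: E₁ = mgh = (5.5)(9.81)(6.2) = 334.52 J
Friction removes W_f = μ_k mg d = (0.40)(5.5)(9.81)(1.9) = 41.01 J
Energy reaching the spring: E = 334.52 − 41.01 = 293.52 J
At max compression ½kx² = E ⇒ x = √(2E/k) = √(2 × 293.52/1600) = 0.6057 m

x = 0.61 m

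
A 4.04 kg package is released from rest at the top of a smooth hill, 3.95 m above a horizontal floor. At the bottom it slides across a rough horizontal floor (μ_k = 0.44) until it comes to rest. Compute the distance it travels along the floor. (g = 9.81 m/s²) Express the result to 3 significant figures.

d = 8.98 m

Energy bookkeeping (friction removes W_f = μ_k N d):
At rest all PE has been dissipated by friction: mgh = μ_k m g d
d = h/μ_k = 3.95/0.44 = 8.977 m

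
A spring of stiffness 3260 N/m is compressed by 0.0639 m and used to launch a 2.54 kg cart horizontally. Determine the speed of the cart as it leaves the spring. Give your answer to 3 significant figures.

The cart leaves the spring when the spring is at natural length, so ½kx² = ½mv²
v = x√(k/m) = 0.0639 × √(3260/2.54) = 2.289 m/s

v = 2.29 m/s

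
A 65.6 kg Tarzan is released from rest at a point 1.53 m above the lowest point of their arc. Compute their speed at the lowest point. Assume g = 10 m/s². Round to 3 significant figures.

v = 5.53 m/s

Equating total energy at the two states: mgh = ½mv²
The mass cancels from both sides.
v = √(2gh) = √(2 × 10 × 1.53) = √30.600 = 5.532 m/s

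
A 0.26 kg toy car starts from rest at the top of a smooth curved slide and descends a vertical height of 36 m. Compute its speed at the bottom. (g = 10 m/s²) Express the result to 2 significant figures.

v = 27 m/s

By conservation of mechanical energy, mgh = ½mv²
v = √(2gh) = √(2 × 10 × 36) = √720.00 = 26.83 m/s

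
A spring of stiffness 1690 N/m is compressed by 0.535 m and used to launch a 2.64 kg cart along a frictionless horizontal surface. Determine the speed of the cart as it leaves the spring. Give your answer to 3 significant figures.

Conservation of energy: ½kx² = ½mv²
v = x√(k/m) = 0.535 × √(1690/2.64) = 13.54 m/s

v = 13.5 m/s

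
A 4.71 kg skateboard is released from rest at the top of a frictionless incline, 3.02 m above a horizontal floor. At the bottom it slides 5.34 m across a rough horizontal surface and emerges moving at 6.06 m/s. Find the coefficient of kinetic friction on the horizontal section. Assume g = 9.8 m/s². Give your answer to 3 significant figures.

μ_k = 0.215

Energy bookkeeping (friction removes W_f = μ_k N d):
mgh = ½mv² + μ_k m g d
mgh = 139.40 J; ½mv² = 86.484 J
W_f = 139.40 − 86.484 = 52.91 J
μ_k = W_f/(mg·d) = 52.91/(46.16 × 5.34) = 0.2147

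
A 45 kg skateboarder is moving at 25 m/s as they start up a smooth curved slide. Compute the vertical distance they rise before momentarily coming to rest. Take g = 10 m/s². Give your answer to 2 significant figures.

Setting KE at the bottom equal to PE gained: ½mv² = mgh
h = v²/(2g) = 25²/(2 × 10) = 31.25 m

h = 31 m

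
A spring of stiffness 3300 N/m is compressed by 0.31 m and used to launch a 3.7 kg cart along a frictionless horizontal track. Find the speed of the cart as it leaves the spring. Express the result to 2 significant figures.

The cart leaves the spring when the spring is at natural length, so ½kx² = ½mv²
v = x√(k/m) = 0.31 × √(3300/3.7) = 9.258 m/s

v = 9.3 m/s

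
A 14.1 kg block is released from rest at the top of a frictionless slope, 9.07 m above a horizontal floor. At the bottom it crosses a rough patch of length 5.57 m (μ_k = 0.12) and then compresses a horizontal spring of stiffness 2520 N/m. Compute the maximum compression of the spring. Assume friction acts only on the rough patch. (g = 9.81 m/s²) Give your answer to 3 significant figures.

x = 0.960 m

Initial energy: E₁ = mgh = (14.1)(9.81)(9.07) = 1254.6 J
Friction removes W_f = μ_k mg d = (0.12)(14.1)(9.81)(5.57) = 92.45 J
Energy reaching the spring: E = 1254.6 − 92.45 = 1162.1 J
At max compression ½kx² = E ⇒ x = √(2E/k) = √(2 × 1162.1/2520) = 0.9604 m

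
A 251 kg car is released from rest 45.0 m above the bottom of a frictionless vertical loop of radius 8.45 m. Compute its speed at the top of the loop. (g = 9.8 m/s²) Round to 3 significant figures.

Energy conservation: mgh = ½mv_top² + mg(2r)
v_top² = 2g(h − 2r) = 2(9.8)(45.0 − 16.90) = 550.8
v_top = 23.47 m/s

v = 23.5 m/s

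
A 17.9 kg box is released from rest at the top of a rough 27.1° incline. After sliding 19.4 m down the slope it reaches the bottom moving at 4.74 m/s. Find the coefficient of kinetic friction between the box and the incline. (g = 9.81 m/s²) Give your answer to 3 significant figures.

μ_k = 0.445

mgh = ½mv² + μ_k (mg cosθ) L, with h = L sinθ
mgL sinθ = 1551.9 J; ½mv² = 201.09 J
W_f = 1551.9 − 201.09 = 1351 J
μ_k = W_f/(mg cosθ · L) = 1351/(156.3 × 19.4) = 0.4454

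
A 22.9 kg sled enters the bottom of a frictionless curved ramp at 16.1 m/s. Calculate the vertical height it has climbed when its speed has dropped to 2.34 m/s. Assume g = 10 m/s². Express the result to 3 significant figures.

h = 12.7 m

Conservation of energy: ½mv₁² = ½mv₂² + mgh
h = (v₁² − v₂²)/(2g) = (16.1² − 2.34²)/(2 × 10) = 12.69 m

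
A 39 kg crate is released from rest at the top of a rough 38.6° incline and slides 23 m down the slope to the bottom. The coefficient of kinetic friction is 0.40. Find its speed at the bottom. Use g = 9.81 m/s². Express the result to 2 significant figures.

v = 12 m/s

Energy: mgh = ½mv² + W_f, with h = L sinθ and W_f = μ_k (mg cosθ) L
mgh = mgL sinθ = (39)(9.81)(23)sin38.6° = 5489.9 J
W_f = μ_k mg cosθ · L = (0.40)(39)(9.81)cos38.6°·23 = 2751 J
½mv² = 5489.9 − 2751 = 2739.1 J
v = √(2 × 2739.1/39) = 11.85 m/s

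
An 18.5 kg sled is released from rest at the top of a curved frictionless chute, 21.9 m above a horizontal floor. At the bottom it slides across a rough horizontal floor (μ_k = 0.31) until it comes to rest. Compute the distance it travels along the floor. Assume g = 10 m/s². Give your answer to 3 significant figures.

d = 70.6 m

Energy bookkeeping (friction removes W_f = μ_k N d):
At rest all PE has been dissipated by friction: mgh = μ_k m g d
d = h/μ_k = 21.9/0.31 = 70.65 m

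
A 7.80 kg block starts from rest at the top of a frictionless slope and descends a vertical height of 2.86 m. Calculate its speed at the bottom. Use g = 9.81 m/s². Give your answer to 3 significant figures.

v = 7.49 m/s

Mechanical energy is conserved (no friction): mgh = ½mv²
v = √(2gh) = √(2 × 9.81 × 2.86) = √56.113 = 7.491 m/s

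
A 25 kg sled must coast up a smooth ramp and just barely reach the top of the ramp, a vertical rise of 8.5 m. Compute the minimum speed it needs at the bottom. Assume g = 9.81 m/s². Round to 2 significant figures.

At the top it is momentarily at rest, so all KE converts to PE: ½mv² = mgh
v = √(2gh) = √(2 × 9.81 × 8.5) = 12.91 m/s

v = 13 m/s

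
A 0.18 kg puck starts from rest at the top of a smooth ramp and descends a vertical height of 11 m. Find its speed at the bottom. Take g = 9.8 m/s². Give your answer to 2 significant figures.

By conservation of mechanical energy, mgh = ½mv²
v = √(2gh) = √(2 × 9.8 × 11) = √215.60 = 14.68 m/s

v = 15 m/s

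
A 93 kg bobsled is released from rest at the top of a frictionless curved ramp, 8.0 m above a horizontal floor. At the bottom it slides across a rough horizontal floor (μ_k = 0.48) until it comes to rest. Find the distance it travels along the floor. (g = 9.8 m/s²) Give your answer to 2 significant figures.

Applying the work–energy principle:
At rest all PE has been dissipated by friction: mgh = μ_k m g d
d = h/μ_k = 8.0/0.48 = 16.67 m

d = 17 m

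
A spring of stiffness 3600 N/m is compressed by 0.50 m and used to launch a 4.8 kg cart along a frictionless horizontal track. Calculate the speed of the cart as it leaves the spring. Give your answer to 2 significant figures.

The cart leaves the spring when the spring is at natural length, so ½kx² = ½mv²
v = x√(k/m) = 0.50 × √(3600/4.8) = 13.69 m/s

v = 14 m/s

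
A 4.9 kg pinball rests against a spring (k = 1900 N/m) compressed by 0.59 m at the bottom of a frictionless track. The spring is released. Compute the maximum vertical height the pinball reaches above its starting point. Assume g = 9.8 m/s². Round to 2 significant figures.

h = 6.9 m

All spring PE becomes gravitational PE at the highest point: ½kx² = mgh
h = kx²/(2mg) = (1900)(0.59)²/(2 × 4.9 × 9.8) = 6.887 m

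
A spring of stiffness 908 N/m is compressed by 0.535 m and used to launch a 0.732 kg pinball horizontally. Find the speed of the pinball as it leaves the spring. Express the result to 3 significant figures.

The pinball leaves the spring when the spring is at natural length, so ½kx² = ½mv²
v = x√(k/m) = 0.535 × √(908/0.732) = 18.84 m/s

v = 18.8 m/s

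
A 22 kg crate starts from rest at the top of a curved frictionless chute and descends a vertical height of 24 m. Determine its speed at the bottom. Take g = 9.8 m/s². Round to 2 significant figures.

By conservation of mechanical energy, mgh = ½mv²
The mass cancels from both sides.
v = √(2gh) = √(2 × 9.8 × 24) = √470.40 = 21.69 m/s

v = 22 m/s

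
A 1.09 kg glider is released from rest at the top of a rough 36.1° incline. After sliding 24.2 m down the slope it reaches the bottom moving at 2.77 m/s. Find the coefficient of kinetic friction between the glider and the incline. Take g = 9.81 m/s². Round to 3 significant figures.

μ_k = 0.709

Energy balance down the incline: mg L sinθ − ½mv² = μ_k (mg cosθ) L
mgL sinθ = 152.47 J; ½mv² = 4.1817 J
W_f = 152.47 − 4.1817 = 148.3 J
μ_k = W_f/(mg cosθ · L) = 148.3/(8.640 × 24.2) = 0.7092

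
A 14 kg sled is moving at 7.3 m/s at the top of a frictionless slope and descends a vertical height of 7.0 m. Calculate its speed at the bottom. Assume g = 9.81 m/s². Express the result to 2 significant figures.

Energy conservation between the two points: ½mv₀² + mgh = ½mv²
The mass cancels from both sides.
v² = v₀² + 2gh = (7.3)² + 2(9.81)(7.0) = 190.63
v = √190.63 = 13.81 m/s

v = 14 m/s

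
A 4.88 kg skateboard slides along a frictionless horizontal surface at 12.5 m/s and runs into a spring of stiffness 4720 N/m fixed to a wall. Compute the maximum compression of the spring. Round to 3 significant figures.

x = 0.402 m

Conservation of energy between contact and max compression: ½mv² = ½kx²
x = v√(m/k) = 12.5 × √(4.88/4720) = 0.4019 m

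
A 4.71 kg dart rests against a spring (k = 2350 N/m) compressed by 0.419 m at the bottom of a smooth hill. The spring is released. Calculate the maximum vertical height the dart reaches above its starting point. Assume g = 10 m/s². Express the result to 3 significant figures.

Energy conservation from release to the highest point: ½kx² = mgh
h = kx²/(2mg) = (2350)(0.419)²/(2 × 4.71 × 10) = 4.380 m

h = 4.38 m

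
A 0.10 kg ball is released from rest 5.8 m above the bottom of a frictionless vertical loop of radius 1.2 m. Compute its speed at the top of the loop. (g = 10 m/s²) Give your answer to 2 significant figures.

Energy conservation: mgh = ½mv_top² + mg(2r)
v_top² = 2g(h − 2r) = 2(10)(5.8 − 2.400) = 68.00
v_top = 8.246 m/s

v = 8.2 m/s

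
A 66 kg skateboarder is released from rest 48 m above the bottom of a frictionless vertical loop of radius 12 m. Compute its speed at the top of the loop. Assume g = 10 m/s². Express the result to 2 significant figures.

v = 22 m/s

Energy conservation: mgh = ½mv_top² + mg(2r)
v_top² = 2g(h − 2r) = 2(10)(48 − 24.00) = 480.0
v_top = 21.91 m/s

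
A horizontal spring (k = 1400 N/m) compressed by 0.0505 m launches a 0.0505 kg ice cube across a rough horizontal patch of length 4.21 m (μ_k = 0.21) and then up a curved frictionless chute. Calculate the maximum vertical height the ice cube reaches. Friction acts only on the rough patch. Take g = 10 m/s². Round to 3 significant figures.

Spring energy: E₀ = ½kx² = ½(1400)(0.0505)² = 1.7852 J
Friction: W_f = μ_k mg d = (0.21)(0.0505)(10)(4.21) = 0.4465 J
Energy at base of ramp: E = 1.7852 − 0.4465 = 1.3387 J
At max height all remaining energy is PE: mgh = E ⇒ h = E/(mg) = 1.3387/(0.0505 × 10) = 2.651 m

h = 2.65 m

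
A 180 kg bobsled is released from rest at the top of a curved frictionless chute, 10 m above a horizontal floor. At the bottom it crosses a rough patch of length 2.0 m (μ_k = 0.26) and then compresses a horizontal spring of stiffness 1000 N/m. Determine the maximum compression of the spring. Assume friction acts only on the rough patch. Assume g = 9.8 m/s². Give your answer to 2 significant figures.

Initial energy: E₁ = mgh = (180)(9.8)(10) = 17640 J
Friction removes W_f = μ_k mg d = (0.26)(180)(9.8)(2.0) = 917.3 J
Energy reaching the spring: E = 17640 − 917.3 = 16723 J
At max compression ½kx² = E ⇒ x = √(2E/k) = √(2 × 16723/1000) = 5.783 m

x = 5.8 m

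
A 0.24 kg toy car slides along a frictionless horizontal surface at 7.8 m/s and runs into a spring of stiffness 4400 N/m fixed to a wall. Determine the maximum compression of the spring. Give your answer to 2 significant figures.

At max compression the car is momentarily at rest: ½mv² = ½kx²
x = v√(m/k) = 7.8 × √(0.24/4400) = 0.05761 m

x = 0.058 m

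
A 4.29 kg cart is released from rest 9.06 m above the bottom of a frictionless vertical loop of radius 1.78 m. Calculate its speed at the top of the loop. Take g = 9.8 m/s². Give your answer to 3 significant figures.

Energy conservation: mgh = ½mv_top² + mg(2r)
v_top² = 2g(h − 2r) = 2(9.8)(9.06 − 3.560) = 107.8
v_top = 10.38 m/s

v = 10.4 m/s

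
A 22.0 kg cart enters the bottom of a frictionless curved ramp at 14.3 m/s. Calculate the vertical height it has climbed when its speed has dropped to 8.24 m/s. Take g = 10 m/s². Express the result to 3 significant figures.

Energy balance between the two points: ½mv₁² = ½mv₂² + mgh
h = (v₁² − v₂²)/(2g) = (14.3² − 8.24²)/(2 × 10) = 6.830 m

h = 6.83 m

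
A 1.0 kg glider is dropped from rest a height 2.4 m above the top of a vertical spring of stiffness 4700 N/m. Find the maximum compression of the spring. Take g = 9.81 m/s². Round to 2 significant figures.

Let x be the compression. The total drop is H + x, and the glider is instantaneously at rest at max compression, so energy conservation gives:
mg(H + x) = ½kx²
½(4700)x² − (1.0)(9.81)x − (1.0)(9.81)(2.4) = 0
2350x² − 9.810x − 23.54 = 0
x = [9.810 + √(96.24 + 221314)]/(2 × 2350) = 0.1022 m

x = 0.10 m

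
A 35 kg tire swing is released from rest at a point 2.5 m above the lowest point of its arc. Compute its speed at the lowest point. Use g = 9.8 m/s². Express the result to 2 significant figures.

v = 7.0 m/s

Equating total energy at the two states: mgh = ½mv²
The mass cancels from both sides.
v = √(2gh) = √(2 × 9.8 × 2.5) = √49.000 = 7.000 m/s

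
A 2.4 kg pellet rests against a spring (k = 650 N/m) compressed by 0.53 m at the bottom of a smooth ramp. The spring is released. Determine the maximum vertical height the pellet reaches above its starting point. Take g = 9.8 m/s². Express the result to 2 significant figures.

Energy conservation from release to the highest point: ½kx² = mgh
h = kx²/(2mg) = (650)(0.53)²/(2 × 2.4 × 9.8) = 3.881 m

h = 3.9 m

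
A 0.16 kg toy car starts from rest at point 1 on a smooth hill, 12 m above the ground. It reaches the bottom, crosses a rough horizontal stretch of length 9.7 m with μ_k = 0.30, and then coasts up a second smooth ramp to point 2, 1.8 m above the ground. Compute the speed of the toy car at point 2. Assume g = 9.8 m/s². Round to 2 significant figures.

v = 12 m/s

Energy at 1: mgh₁ = (0.16)(9.8)(12) = 18.816 J
Friction loss: W_f = μ_k mg d = 4.563 J
At 2: ½mv² + mgh₂ = mgh₁ − W_f
½mv² = 18.816 − 4.563 − 2.8224 = 11.431 J
v = √(2 × 11.431/0.16) = 11.95 m/s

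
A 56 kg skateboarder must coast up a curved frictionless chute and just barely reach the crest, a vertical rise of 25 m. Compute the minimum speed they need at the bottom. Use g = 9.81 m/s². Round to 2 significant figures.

v = 22 m/s

At the top they are momentarily at rest, so all KE converts to PE: ½mv² = mgh
v = √(2gh) = √(2 × 9.81 × 25) = 22.15 m/s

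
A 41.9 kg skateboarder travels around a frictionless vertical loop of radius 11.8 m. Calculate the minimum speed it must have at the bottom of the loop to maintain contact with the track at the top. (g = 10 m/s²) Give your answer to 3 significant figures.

At the top: mg = mv_top²/r ⇒ v_top² = gr = 118.0 m²/s²
Energy from bottom to top (height 2r): ½mv_bot² = ½mv_top² + mg(2r)
v_bot² = gr + 4gr = 5gr = 590.0
v_bot = √(5gr) = 24.29 m/s

v = 24.3 m/s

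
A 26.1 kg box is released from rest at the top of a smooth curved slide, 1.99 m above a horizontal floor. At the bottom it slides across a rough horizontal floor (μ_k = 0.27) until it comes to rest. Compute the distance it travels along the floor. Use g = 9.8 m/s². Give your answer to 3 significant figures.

Energy at the top = energy at the end + work done against friction:
At rest all PE has been dissipated by friction: mgh = μ_k m g d
d = h/μ_k = 1.99/0.27 = 7.370 m

d = 7.37 m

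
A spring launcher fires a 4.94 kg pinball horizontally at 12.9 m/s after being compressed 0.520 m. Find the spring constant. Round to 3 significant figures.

Spring PE at full compression equals KE at release: ½kx² = ½mv²
k = mv²/x² = (4.94)(12.9)²/(0.520)² = 3040 N/m

k = 3040 N/m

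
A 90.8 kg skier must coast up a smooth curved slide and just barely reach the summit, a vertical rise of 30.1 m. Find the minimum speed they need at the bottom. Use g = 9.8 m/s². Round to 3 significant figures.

v = 24.3 m/s

At the top they are momentarily at rest, so all KE converts to PE: ½mv² = mgh
v = √(2gh) = √(2 × 9.8 × 30.1) = 24.29 m/s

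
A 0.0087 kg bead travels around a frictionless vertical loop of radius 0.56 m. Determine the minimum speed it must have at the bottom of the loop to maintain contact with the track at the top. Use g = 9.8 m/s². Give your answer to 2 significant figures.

At the top: mg = mv_top²/r ⇒ v_top² = gr = 5.488 m²/s²
Energy from bottom to top (height 2r): ½mv_bot² = ½mv_top² + mg(2r)
v_bot² = gr + 4gr = 5gr = 27.44
v_bot = √(5gr) = 5.238 m/s

v = 5.2 m/s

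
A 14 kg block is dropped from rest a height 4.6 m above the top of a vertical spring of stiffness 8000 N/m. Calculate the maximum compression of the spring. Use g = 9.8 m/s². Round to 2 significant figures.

Let x be the compression. The total drop is H + x, and the block is instantaneously at rest at max compression, so energy conservation gives:
mg(H + x) = ½kx²
½(8000)x² − (14)(9.8)x − (14)(9.8)(4.6) = 0
4000x² − 137.2x − 631.1 = 0
x = [137.2 + √(18824 + 1.0098e+07)]/(2 × 4000) = 0.4147 m

x = 0.41 m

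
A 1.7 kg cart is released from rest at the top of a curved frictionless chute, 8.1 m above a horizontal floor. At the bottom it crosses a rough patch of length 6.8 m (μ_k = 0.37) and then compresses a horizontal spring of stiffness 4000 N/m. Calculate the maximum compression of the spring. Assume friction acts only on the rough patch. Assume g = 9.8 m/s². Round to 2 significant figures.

Initial energy: E₁ = mgh = (1.7)(9.8)(8.1) = 134.95 J
Friction removes W_f = μ_k mg d = (0.37)(1.7)(9.8)(6.8) = 41.92 J
Energy reaching the spring: E = 134.95 − 41.92 = 93.029 J
At max compression ½kx² = E ⇒ x = √(2E/k) = √(2 × 93.029/4000) = 0.2157 m

x = 0.22 m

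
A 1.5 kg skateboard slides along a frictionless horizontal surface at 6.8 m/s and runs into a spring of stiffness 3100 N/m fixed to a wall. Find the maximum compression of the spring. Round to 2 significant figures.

x = 0.15 m

At max compression the skateboard is momentarily at rest: ½mv² = ½kx²
x = v√(m/k) = 6.8 × √(1.5/3100) = 0.1496 m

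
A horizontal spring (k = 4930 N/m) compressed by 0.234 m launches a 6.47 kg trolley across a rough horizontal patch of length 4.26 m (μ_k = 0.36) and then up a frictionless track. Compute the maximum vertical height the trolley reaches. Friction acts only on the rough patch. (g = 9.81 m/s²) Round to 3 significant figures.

Spring energy: E₀ = ½kx² = ½(4930)(0.234)² = 134.97 J
Friction: W_f = μ_k mg d = (0.36)(6.47)(9.81)(4.26) = 97.34 J
Energy at base of ramp: E = 134.97 − 97.34 = 37.635 J
At max height all remaining energy is PE: mgh = E ⇒ h = E/(mg) = 37.635/(6.47 × 9.81) = 0.5929 m

h = 0.593 m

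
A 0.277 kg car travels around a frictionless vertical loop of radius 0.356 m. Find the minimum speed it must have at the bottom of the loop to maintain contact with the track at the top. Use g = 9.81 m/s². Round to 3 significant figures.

At the top: mg = mv_top²/r ⇒ v_top² = gr = 3.492 m²/s²
Energy from bottom to top (height 2r): ½mv_bot² = ½mv_top² + mg(2r)
v_bot² = gr + 4gr = 5gr = 17.46
v_bot = √(5gr) = 4.179 m/s

v = 4.18 m/s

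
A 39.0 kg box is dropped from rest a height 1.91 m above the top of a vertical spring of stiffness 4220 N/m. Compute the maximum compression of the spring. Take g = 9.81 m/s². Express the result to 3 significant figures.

x = 0.686 m

Let x be the compression. The total drop is H + x, and the box is instantaneously at rest at max compression, so energy conservation gives:
mg(H + x) = ½kx²
½(4220)x² − (39.0)(9.81)x − (39.0)(9.81)(1.91) = 0
2110x² − 382.6x − 730.7 = 0
x = [382.6 + √(146375 + 6.1675e+06)]/(2 × 2110) = 0.6861 m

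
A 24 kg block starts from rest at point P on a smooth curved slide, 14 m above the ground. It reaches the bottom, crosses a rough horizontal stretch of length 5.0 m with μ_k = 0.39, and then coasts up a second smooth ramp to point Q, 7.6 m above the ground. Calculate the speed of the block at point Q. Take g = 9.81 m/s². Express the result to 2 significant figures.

v = 9.3 m/s

Energy at P: mgh₁ = (24)(9.81)(14) = 3296.2 J
Friction loss: W_f = μ_k mg d = 459.1 J
At Q: ½mv² + mgh₂ = mgh₁ − W_f
½mv² = 3296.2 − 459.1 − 1789.3 = 1047.7 J
v = √(2 × 1047.7/24) = 9.344 m/s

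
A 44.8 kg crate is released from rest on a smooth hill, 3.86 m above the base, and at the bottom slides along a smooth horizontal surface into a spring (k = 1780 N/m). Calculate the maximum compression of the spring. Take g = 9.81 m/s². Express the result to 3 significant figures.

At max compression the crate is momentarily at rest: mgh = ½kx²
x = √(2mgh/k) = √(2 × 44.8 × 9.81 × 3.86 / 1780) = 1.381 m

x = 1.38 m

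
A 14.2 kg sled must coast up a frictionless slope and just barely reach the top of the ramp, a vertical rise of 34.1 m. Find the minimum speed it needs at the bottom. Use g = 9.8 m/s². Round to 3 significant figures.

v = 25.9 m/s

At the top it is momentarily at rest, so all KE converts to PE: ½mv² = mgh
v = √(2gh) = √(2 × 9.8 × 34.1) = 25.85 m/s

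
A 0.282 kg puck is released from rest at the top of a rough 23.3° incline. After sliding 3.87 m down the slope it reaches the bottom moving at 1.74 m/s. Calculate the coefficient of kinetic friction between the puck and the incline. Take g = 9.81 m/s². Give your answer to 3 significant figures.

μ_k = 0.387

Energy balance down the incline: mg L sinθ − ½mv² = μ_k (mg cosθ) L
mgL sinθ = 4.2347 J; ½mv² = 0.42689 J
W_f = 4.2347 − 0.42689 = 3.808 J
μ_k = W_f/(mg cosθ · L) = 3.808/(2.541 × 3.87) = 0.3873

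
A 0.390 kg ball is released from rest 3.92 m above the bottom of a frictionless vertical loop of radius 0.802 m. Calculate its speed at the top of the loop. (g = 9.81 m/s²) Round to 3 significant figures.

v = 6.74 m/s

Energy conservation: mgh = ½mv_top² + mg(2r)
v_top² = 2g(h − 2r) = 2(9.81)(3.92 − 1.604) = 45.44
v_top = 6.741 m/s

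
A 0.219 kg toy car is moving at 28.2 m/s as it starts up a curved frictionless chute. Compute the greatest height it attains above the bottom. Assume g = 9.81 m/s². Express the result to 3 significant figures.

h = 40.5 m

Setting KE at the bottom equal to PE gained: ½mv² = mgh
h = v²/(2g) = 28.2²/(2 × 9.81) = 40.53 m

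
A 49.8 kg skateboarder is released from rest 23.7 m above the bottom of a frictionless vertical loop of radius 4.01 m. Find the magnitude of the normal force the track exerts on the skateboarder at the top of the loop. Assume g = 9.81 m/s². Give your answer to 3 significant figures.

Energy from release to top (height 2r): mgh = ½mv_top² + mg(2r)
v_top² = 2g(h − 2r) = 2(9.81)(23.7 − 8.020) = 307.64 m²/s²
At the top, both N and weight point toward the centre: N + mg = mv_top²/r
N = m(v_top²/r − g) = 49.8(307.64/4.01 − 9.81) = 3332 N

N = 3330 N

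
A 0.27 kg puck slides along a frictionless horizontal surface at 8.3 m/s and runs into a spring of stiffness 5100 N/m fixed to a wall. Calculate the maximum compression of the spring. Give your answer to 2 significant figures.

Conservation of energy between contact and max compression: ½mv² = ½kx²
x = v√(m/k) = 8.3 × √(0.27/5100) = 0.06039 m

x = 0.060 m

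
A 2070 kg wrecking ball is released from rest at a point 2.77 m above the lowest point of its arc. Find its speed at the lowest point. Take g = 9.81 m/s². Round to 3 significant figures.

Energy conservation between the two points: mgh = ½mv²
v = √(2gh) = √(2 × 9.81 × 2.77) = √54.347 = 7.372 m/s

v = 7.37 m/s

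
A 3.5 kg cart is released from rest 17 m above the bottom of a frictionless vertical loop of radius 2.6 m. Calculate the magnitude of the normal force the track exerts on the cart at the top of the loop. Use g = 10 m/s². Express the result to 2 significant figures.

N = 280 N

Energy from release to top (height 2r): mgh = ½mv_top² + mg(2r)
v_top² = 2g(h − 2r) = 2(10)(17 − 5.200) = 236.00 m²/s²
At the top, both N and weight point toward the centre: N + mg = mv_top²/r
N = m(v_top²/r − g) = 3.5(236.00/2.6 − 10) = 282.7 N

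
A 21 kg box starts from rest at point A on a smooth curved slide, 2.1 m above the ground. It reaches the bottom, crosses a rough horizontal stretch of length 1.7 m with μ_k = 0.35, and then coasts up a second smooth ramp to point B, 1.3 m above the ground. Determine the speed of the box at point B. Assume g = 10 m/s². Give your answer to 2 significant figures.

v = 2.0 m/s

Energy at A: mgh₁ = (21)(10)(2.1) = 441.00 J
Friction loss: W_f = μ_k mg d = 125.0 J
At B: ½mv² + mgh₂ = mgh₁ − W_f
½mv² = 441.00 − 125.0 − 273.00 = 43.050 J
v = √(2 × 43.050/21) = 2.025 m/s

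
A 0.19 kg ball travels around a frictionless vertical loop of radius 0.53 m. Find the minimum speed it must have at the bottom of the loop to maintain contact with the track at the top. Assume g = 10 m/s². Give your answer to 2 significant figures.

v = 5.1 m/s

At the top: mg = mv_top²/r ⇒ v_top² = gr = 5.300 m²/s²
Energy from bottom to top (height 2r): ½mv_bot² = ½mv_top² + mg(2r)
v_bot² = gr + 4gr = 5gr = 26.50
v_bot = √(5gr) = 5.148 m/s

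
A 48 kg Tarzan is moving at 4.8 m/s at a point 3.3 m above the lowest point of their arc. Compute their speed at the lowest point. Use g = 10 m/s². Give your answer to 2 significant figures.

By conservation of mechanical energy, ½mv₀² + mgh = ½mv²
The mass cancels from both sides.
v² = v₀² + 2gh = (4.8)² + 2(10)(3.3) = 89.040
v = √89.040 = 9.436 m/s

v = 9.4 m/s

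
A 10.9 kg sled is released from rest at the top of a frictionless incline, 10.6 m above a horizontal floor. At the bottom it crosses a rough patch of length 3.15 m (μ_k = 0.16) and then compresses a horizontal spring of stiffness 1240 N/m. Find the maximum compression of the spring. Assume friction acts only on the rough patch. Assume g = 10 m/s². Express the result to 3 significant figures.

x = 1.33 m

Initial energy: E₁ = mgh = (10.9)(10)(10.6) = 1155.4 J
Friction removes W_f = μ_k mg d = (0.16)(10.9)(10)(3.15) = 54.94 J
Energy reaching the spring: E = 1155.4 − 54.94 = 1100.5 J
At max compression ½kx² = E ⇒ x = √(2E/k) = √(2 × 1100.5/1240) = 1.332 m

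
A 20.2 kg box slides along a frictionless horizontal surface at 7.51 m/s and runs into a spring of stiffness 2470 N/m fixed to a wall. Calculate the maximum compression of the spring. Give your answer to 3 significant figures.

At max compression the box is momentarily at rest: ½mv² = ½kx²
x = v√(m/k) = 7.51 × √(20.2/2470) = 0.6792 m

x = 0.679 m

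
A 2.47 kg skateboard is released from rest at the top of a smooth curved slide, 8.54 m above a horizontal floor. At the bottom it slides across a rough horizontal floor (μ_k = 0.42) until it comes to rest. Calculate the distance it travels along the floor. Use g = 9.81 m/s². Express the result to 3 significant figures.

Energy at the top = energy at the end + work done against friction:
At rest all PE has been dissipated by friction: mgh = μ_k m g d
d = h/μ_k = 8.54/0.42 = 20.33 m

d = 20.3 m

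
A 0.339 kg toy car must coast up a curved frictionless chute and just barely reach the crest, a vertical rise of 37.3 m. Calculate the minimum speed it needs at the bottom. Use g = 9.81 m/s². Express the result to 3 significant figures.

v = 27.1 m/s

At the top it is momentarily at rest, so all KE converts to PE: ½mv² = mgh
v = √(2gh) = √(2 × 9.81 × 37.3) = 27.05 m/s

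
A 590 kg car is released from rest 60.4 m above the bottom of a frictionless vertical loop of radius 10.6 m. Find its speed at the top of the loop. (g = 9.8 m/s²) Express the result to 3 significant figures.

v = 27.7 m/s

Energy conservation: mgh = ½mv_top² + mg(2r)
v_top² = 2g(h − 2r) = 2(9.8)(60.4 − 21.20) = 768.3
v_top = 27.72 m/s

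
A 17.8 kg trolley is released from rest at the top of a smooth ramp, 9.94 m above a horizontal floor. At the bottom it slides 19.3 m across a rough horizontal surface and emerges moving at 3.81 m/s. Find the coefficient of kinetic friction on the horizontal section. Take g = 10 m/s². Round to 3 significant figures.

μ_k = 0.477

Energy at the top = energy at the end + work done against friction:
mgh = ½mv² + μ_k m g d
mgh = 1769.3 J; ½mv² = 129.19 J
W_f = 1769.3 − 129.19 = 1640 J
μ_k = W_f/(mg·d) = 1640/(178.0 × 19.3) = 0.4774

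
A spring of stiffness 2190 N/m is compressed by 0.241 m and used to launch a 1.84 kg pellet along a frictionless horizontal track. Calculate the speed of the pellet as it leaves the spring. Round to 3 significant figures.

The pellet leaves the spring when the spring is at natural length, so ½kx² = ½mv²
v = x√(k/m) = 0.241 × √(2190/1.84) = 8.314 m/s

v = 8.31 m/s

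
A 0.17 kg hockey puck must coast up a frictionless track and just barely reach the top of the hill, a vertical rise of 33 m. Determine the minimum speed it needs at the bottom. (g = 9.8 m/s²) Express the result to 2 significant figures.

At the top it is momentarily at rest, so all KE converts to PE: ½mv² = mgh
v = √(2gh) = √(2 × 9.8 × 33) = 25.43 m/s

v = 25 m/s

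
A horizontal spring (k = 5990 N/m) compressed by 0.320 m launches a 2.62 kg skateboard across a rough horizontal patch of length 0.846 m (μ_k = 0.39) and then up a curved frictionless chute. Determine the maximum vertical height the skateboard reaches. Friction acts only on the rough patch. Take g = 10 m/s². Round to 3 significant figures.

h = 11.4 m

Spring energy: E₀ = ½kx² = ½(5990)(0.320)² = 306.69 J
Friction: W_f = μ_k mg d = (0.39)(2.62)(10)(0.846) = 8.644 J
Energy at base of ramp: E = 306.69 − 8.644 = 298.04 J
At max height all remaining energy is PE: mgh = E ⇒ h = E/(mg) = 298.04/(2.62 × 10) = 11.38 m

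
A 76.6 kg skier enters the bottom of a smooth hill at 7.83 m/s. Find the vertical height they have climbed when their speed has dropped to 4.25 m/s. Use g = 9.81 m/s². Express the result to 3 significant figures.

Conservation of energy: ½mv₁² = ½mv₂² + mgh
h = (v₁² − v₂²)/(2g) = (7.83² − 4.25²)/(2 × 9.81) = 2.204 m

h = 2.20 m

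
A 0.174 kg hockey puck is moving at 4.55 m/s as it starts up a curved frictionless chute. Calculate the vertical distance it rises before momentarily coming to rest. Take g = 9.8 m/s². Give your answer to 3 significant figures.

Setting KE at the bottom equal to PE gained: ½mv² = mgh
h = v²/(2g) = 4.55²/(2 × 9.8) = 1.056 m

h = 1.06 m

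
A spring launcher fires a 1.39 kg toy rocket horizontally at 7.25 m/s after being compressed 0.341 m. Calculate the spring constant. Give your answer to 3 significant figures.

k = 628 N/m

Spring PE at full compression equals KE at release: ½kx² = ½mv²
k = mv²/x² = (1.39)(7.25)²/(0.341)² = 628.3 N/m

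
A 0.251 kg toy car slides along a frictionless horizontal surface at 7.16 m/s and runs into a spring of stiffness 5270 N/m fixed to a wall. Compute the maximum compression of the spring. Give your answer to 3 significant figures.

All KE is stored as spring PE at maximum compression: ½mv² = ½kx²
x = v√(m/k) = 7.16 × √(0.251/5270) = 0.04941 m

x = 0.0494 m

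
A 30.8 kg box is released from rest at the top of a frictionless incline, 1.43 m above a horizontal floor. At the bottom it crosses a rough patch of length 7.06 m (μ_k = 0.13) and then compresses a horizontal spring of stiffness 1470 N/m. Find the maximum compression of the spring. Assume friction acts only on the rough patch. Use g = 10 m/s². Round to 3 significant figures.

Initial energy: E₁ = mgh = (30.8)(10)(1.43) = 440.44 J
Friction removes W_f = μ_k mg d = (0.13)(30.8)(10)(7.06) = 282.7 J
Energy reaching the spring: E = 440.44 − 282.7 = 157.76 J
At max compression ½kx² = E ⇒ x = √(2E/k) = √(2 × 157.76/1470) = 0.4633 m

x = 0.463 m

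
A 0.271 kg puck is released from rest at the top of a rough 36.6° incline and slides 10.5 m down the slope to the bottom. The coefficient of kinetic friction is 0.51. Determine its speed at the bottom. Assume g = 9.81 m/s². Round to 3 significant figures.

v = 6.20 m/s

Work–energy: mg(L sinθ) − μ_k(mg cosθ)L = ½mv²
mgh = mgL sinθ = (0.271)(9.81)(10.5)sin36.6° = 16.643 J
W_f = μ_k mg cosθ · L = (0.51)(0.271)(9.81)cos36.6°·10.5 = 11.43 J
½mv² = 16.643 − 11.43 = 5.2141 J
v = √(2 × 5.2141/0.271) = 6.203 m/s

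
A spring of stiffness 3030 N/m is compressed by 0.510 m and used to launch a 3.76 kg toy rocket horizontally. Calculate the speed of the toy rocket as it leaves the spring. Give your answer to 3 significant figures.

Conservation of energy: ½kx² = ½mv²
v = x√(k/m) = 0.510 × √(3030/3.76) = 14.48 m/s

v = 14.5 m/s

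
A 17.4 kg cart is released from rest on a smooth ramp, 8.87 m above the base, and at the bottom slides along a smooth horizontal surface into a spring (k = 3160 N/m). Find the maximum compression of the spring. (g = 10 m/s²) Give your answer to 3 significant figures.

x = 0.988 m

Gravitational PE at the top equals spring PE at max compression: mgh = ½kx²
x = √(2mgh/k) = √(2 × 17.4 × 10 × 8.87 / 3160) = 0.9883 m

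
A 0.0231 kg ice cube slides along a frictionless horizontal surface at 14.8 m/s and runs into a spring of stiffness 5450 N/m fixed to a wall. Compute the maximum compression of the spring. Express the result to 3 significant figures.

All KE is stored as spring PE at maximum compression: ½mv² = ½kx²
x = v√(m/k) = 14.8 × √(0.0231/5450) = 0.03047 m

x = 0.0305 m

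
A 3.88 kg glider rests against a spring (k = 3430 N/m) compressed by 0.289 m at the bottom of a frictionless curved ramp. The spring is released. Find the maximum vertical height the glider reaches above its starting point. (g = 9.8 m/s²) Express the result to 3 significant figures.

All spring PE becomes gravitational PE at the highest point: ½kx² = mgh
h = kx²/(2mg) = (3430)(0.289)²/(2 × 3.88 × 9.8) = 3.767 m

h = 3.77 m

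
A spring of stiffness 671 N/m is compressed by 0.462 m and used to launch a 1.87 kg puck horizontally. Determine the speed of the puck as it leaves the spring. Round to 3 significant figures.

v = 8.75 m/s

Spring PE converts entirely to kinetic energy: ½kx² = ½mv²
v = x√(k/m) = 0.462 × √(671/1.87) = 8.751 m/s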